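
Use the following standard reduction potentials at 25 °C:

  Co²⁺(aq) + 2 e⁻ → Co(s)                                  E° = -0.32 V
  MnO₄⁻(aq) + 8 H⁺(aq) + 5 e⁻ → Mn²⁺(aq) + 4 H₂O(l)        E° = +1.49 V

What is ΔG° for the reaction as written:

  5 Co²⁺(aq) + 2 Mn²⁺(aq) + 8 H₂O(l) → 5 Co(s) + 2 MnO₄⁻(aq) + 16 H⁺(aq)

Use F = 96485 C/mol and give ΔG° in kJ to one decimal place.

+1746.4 kJ

As written, Co²⁺/Co is reduced (cathode) and MnO₄⁻/Mn²⁺ is oxidised (anode), so E°cell = (-0.32) − (+1.49) = -1.81 V.
Balancing electrons gives n = 10.
ΔG° = −nFE° = −(10)(96485)(-1.81) = 1,746,378 J = +1746.4 kJ.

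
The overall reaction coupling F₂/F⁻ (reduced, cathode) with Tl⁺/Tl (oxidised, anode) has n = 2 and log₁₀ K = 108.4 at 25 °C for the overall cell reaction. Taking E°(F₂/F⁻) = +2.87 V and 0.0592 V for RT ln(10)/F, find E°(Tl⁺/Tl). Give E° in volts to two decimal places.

E°cell = (0.0592/n)·log K = (0.0592/2)(108.4) = +3.209 V.
Since F₂/F⁻ is the cathode and Tl⁺/Tl the anode, E°cell = E°(F₂/F⁻) − E°(Tl⁺/Tl).
So E°(Tl⁺/Tl) = E°(F₂/F⁻) − E°cell = (+2.87) − (+3.209) = -0.34 V.

-0.34 V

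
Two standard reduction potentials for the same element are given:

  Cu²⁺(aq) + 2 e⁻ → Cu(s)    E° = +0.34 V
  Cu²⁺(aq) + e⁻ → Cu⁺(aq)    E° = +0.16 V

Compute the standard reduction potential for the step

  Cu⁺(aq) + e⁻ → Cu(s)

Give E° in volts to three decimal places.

Sequential free energies add, so n₃E°₃ = n₁E°₁ + n₂E°₂.
With n₃ = 2, and the known step contributing 1×(+0.16) V, the unknown satisfies 1·E° = 2×(+0.34) − 1×(+0.16) = +0.520.
E° = +0.520 / 1 = +0.520 V.

+0.520 V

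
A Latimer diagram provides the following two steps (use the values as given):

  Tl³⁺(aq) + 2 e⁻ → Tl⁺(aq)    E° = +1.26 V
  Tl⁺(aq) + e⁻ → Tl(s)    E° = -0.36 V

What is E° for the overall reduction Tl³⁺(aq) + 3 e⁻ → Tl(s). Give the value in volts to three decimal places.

Since ΔG° = −nFE° is additive over sequential reductions, n₃E°₃ = n₁E°₁ + n₂E°₂.
E°₃ = (2×+1.26 + 1×-0.36) / 3 = (+2.160) / 3 = +0.720 V.

+0.720 V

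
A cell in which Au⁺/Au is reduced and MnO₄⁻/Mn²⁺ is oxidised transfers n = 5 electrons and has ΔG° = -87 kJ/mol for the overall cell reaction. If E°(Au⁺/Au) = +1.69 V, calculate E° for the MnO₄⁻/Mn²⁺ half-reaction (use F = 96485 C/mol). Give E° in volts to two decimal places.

E°cell = −ΔG°/(nF) = −(-87×10³)/((5)(96485)) = +0.180 V.
Since Au⁺/Au is the cathode and MnO₄⁻/Mn²⁺ the anode, E°cell = E°(Au⁺/Au) − E°(MnO₄⁻/Mn²⁺).
So E°(MnO₄⁻/Mn²⁺) = E°(Au⁺/Au) − E°cell = (+1.69) − (+0.180) = +1.51 V.

+1.51 V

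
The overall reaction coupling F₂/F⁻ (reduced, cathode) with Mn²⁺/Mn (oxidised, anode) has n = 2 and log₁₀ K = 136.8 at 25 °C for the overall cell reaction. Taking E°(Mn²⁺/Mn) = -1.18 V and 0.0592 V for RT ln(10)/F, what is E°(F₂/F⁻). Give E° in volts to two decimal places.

+2.87 V

E°cell = (0.0592/n)·log K = (0.0592/2)(136.8) = +4.049 V.
Since F₂/F⁻ is the cathode and Mn²⁺/Mn the anode, E°cell = E°(F₂/F⁻) − E°(Mn²⁺/Mn).
So E°(F₂/F⁻) = E°cell + E°(Mn²⁺/Mn) = +4.049 + (-1.18) = +2.87 V.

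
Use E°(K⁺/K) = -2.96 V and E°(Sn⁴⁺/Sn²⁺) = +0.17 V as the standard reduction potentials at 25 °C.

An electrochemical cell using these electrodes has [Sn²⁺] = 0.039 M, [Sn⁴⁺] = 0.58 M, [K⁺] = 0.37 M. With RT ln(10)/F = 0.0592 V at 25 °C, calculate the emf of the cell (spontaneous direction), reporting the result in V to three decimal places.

+3.190 V

Sn⁴⁺/Sn²⁺ is the cathode (higher E°), K⁺/K the anode: E°cell = +0.17 − (-2.96) = +3.13 V, n = 2.
Overall: Sn⁴⁺(aq) + 2 K(s) → Sn²⁺(aq) + 2 K⁺(aq)
Q = [Sn²⁺]·[K⁺]^2 / ([Sn⁴⁺]); log Q = -2.036.
E = E° − (0.0592/n) log Q = +3.13 − (0.0592/2)(-2.036) = +3.190 V.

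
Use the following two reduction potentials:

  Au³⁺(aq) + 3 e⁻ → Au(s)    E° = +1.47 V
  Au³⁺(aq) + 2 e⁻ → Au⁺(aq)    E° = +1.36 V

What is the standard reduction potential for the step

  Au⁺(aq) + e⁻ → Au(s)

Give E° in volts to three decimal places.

Sequential free energies add, so n₃E°₃ = n₁E°₁ + n₂E°₂.
With n₃ = 3, and the known step contributing 2×(+1.36) V, the unknown satisfies 1·E° = 3×(+1.47) − 2×(+1.36) = +1.690.
E° = +1.690 / 1 = +1.690 V.

+1.690 V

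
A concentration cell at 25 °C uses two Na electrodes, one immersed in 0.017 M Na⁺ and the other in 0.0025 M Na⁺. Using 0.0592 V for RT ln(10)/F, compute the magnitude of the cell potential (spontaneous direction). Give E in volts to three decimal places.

+0.049 V

For a concentration cell E°cell = 0. The 0.017 M side is the cathode (reduction is favoured where [Na⁺] is higher).
With n = 1, E = −(0.0592/1) log([Na⁺]ₐₙ/[Na⁺]꜀ₐₜ) = −(0.0592/1) log(0.0025/0.017) = −(0.0592/1)(-0.833) = +0.049 V.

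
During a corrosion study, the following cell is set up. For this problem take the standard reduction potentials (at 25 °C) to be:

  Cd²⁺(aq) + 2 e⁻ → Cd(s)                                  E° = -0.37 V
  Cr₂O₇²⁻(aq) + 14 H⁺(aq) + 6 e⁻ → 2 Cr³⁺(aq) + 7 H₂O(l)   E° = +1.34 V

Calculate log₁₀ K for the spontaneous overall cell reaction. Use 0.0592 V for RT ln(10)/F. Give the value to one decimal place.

173.3

Cathode: Cr₂O₇²⁻/Cr³⁺; anode: Cd²⁺/Cd. E°cell = +1.71 V, n = 6.
log K = nE°cell / 0.0592 = (6)(+1.71) / 0.0592 = 173.3.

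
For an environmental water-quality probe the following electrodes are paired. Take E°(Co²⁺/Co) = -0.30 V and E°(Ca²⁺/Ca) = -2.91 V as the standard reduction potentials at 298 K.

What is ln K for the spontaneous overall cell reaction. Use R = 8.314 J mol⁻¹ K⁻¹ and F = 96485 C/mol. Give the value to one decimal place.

Cathode: Co²⁺/Co; anode: Ca²⁺/Ca. E°cell = (-0.30) − (-2.91) = +2.61 V, with n = 2.
ΔG° = −nFE° = −RT ln K, so ln K = nFE°/(RT) = (2)(96485)(+2.61) / ((8.314)(298)) = 203.284.

203.3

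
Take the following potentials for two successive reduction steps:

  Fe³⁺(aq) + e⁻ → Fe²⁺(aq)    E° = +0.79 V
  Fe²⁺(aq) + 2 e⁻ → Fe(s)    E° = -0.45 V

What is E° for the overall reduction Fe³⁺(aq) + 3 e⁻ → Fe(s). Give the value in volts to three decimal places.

Since ΔG° = −nFE° is additive over sequential reductions, n₃E°₃ = n₁E°₁ + n₂E°₂.
E°₃ = (1×+0.79 + 2×-0.45) / 3 = (-0.110) / 3 = -0.037 V.
E° values themselves are not directly additive — weighting by electron count is essential.

-0.037 V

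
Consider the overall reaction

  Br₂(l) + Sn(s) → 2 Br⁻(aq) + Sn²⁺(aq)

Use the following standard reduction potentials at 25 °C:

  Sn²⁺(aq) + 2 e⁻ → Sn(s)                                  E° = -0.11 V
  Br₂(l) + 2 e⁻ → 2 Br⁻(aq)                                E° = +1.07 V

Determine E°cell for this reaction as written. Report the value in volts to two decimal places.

The Br₂/Br⁻ couple has the higher reduction potential, so it is the cathode; Sn²⁺/Sn is oxidised at the anode.
E°cell = E°(cathode) − E°(anode) = (+1.07) − (-0.11) = +1.18 V.

+1.18 V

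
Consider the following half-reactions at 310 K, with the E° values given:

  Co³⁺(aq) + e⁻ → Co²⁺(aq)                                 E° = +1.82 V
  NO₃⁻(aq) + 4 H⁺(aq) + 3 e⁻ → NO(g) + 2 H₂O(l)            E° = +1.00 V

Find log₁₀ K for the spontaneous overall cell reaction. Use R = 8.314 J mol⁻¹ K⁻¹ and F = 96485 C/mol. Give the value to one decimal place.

40.0

Cathode: Co³⁺/Co²⁺; anode: NO₃⁻/NO. E°cell = (+1.82) − (+1.00) = +0.82 V, with n = 3.
ΔG° = −nFE° = −RT ln K, so ln K = nFE°/(RT) = (3)(96485)(+0.82) / ((8.314)(310)) = 92.092.
log₁₀ K = 92.092 / ln 10 = 40.0.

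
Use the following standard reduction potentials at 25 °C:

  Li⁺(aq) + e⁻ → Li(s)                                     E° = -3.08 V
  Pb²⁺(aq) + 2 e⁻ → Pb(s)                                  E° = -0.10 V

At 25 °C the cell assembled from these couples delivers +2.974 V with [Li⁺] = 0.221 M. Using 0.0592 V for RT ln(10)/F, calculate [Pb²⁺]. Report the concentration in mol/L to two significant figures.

Pb²⁺/Pb is the cathode, Li⁺/Li the anode: E°cell = +2.98 V, n = 2.
Overall reaction: Pb²⁺(aq) + 2 Li(s) → Pb(s) + 2 Li⁺(aq); Q = [Li⁺]^2/[Pb²⁺]^1.
From E = E° − (0.0592/n) log Q: log Q = (E° − E)·n/0.0592 = (+2.98 − (+2.974))·2/0.0592 = 0.2027.
So 1·log[Pb²⁺] = 2·log(0.221) − log Q = -1.3112 − (0.2027) = -1.5139; [Pb²⁺] = 10^(-1.5139) ≈ 0.031 M.

0.031 M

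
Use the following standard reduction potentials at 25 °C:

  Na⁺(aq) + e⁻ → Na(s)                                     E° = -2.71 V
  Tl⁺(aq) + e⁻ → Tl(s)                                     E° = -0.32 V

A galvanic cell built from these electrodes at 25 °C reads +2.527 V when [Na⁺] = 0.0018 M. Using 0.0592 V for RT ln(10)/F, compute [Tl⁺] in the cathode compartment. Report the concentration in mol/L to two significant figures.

0.37 M

Tl⁺/Tl is the cathode, Na⁺/Na the anode: E°cell = +2.39 V, n = 1.
Overall reaction: Tl⁺(aq) + Na(s) → Tl(s) + Na⁺(aq); Q = [Na⁺]^1/[Tl⁺]^1.
From E = E° − (0.0592/n) log Q: log Q = (E° − E)·n/0.0592 = (+2.39 − (+2.527))·1/0.0592 = -2.3142.
So 1·log[Tl⁺] = 1·log(0.0018) − log Q = -2.7447 − (-2.3142) = -0.4305; [Tl⁺] = 10^(-0.4305) ≈ 0.37 M.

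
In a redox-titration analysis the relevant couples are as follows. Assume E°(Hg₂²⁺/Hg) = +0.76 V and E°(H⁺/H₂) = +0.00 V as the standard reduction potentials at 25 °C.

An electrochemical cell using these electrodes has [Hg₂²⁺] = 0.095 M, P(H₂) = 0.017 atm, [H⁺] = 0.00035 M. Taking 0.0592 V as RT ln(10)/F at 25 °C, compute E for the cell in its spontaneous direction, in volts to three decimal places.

+0.882 V

Hg₂²⁺/Hg is the cathode (higher E°), H⁺/H₂ the anode: E°cell = +0.76 − (+0.00) = +0.76 V, n = 2.
Overall: Hg₂²⁺(aq) + H₂(g) → 2 Hg(l) + 2 H⁺(aq)
Q = [H⁺]^2 / ([Hg₂²⁺]·P(H₂)); log Q = -4.120.
E = E° − (0.0592/n) log Q = +0.76 − (0.0592/2)(-4.120) = +0.882 V.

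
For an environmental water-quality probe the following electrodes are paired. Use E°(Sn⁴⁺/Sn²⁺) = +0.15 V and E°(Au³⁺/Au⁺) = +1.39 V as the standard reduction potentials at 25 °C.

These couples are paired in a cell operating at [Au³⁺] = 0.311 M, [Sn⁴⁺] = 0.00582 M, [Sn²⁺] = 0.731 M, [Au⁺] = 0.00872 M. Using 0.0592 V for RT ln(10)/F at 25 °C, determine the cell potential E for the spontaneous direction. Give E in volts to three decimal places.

+1.348 V

Au³⁺/Au⁺ is the cathode (higher E°), Sn⁴⁺/Sn²⁺ the anode: E°cell = +1.39 − (+0.15) = +1.24 V, n = 2.
Overall: Au³⁺(aq) + Sn²⁺(aq) → Au⁺(aq) + Sn⁴⁺(aq)
Q = [Au⁺]·[Sn⁴⁺] / ([Au³⁺]·[Sn²⁺]); log Q = -3.651.
E = E° − (0.0592/n) log Q = +1.24 − (0.0592/2)(-3.651) = +1.348 V.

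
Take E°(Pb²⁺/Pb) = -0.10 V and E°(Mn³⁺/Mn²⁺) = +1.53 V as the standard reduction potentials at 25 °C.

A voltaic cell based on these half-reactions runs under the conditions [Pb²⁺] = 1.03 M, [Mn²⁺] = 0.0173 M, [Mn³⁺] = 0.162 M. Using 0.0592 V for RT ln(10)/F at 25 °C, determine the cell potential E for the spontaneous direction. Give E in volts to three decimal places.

+1.687 V

Mn³⁺/Mn²⁺ is the cathode (higher E°), Pb²⁺/Pb the anode: E°cell = +1.53 − (-0.10) = +1.63 V, n = 2.
Overall: 2 Mn³⁺(aq) + Pb(s) → 2 Mn²⁺(aq) + Pb²⁺(aq)
Q = [Mn²⁺]^2·[Pb²⁺] / ([Mn³⁺]^2); log Q = -1.930.
E = E° − (0.0592/n) log Q = +1.63 − (0.0592/2)(-1.930) = +1.687 V.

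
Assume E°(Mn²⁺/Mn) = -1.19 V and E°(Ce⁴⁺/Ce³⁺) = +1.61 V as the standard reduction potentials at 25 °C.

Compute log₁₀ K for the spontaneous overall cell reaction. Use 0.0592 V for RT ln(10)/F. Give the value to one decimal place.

94.6

Cathode: Ce⁴⁺/Ce³⁺; anode: Mn²⁺/Mn. E°cell = +2.80 V, n = 2.
log K = nE°cell / 0.0592 = (2)(+2.80) / 0.0592 = 94.6.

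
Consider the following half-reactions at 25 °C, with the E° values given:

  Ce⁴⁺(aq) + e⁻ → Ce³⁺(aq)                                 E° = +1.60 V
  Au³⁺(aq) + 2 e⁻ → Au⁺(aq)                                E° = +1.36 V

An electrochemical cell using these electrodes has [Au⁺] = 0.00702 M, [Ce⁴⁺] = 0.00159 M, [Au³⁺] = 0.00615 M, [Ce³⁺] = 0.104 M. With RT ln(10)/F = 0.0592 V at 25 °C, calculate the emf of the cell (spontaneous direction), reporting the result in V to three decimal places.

Ce⁴⁺/Ce³⁺ is the cathode (higher E°), Au³⁺/Au⁺ the anode: E°cell = +1.60 − (+1.36) = +0.24 V, n = 2.
Overall: 2 Ce⁴⁺(aq) + Au⁺(aq) → 2 Ce³⁺(aq) + Au³⁺(aq)
Q = [Ce³⁺]^2·[Au³⁺] / ([Ce⁴⁺]^2·[Au⁺]); log Q = 3.574.
E = E° − (0.0592/n) log Q = +0.24 − (0.0592/2)(3.574) = +0.134 V.

+0.134 V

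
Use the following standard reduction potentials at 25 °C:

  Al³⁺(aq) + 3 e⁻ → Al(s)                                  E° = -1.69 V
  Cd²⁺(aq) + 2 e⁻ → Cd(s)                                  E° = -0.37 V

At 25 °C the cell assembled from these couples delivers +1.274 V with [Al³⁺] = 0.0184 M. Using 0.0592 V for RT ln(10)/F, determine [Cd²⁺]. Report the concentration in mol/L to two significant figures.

Cd²⁺/Cd is the cathode, Al³⁺/Al the anode: E°cell = +1.32 V, n = 6.
Overall reaction: 3 Cd²⁺(aq) + 2 Al(s) → 3 Cd(s) + 2 Al³⁺(aq); Q = [Al³⁺]^2/[Cd²⁺]^3.
From E = E° − (0.0592/n) log Q: log Q = (E° − E)·n/0.0592 = (+1.32 − (+1.274))·6/0.0592 = 4.6622.
So 3·log[Cd²⁺] = 2·log(0.0184) − log Q = -3.4704 − (4.6622) = -8.1326; log[Cd²⁺] = -8.1326 / 3 = -2.7109; [Cd²⁺] = 10^(-2.7109) ≈ 0.0019 M.

0.0019 M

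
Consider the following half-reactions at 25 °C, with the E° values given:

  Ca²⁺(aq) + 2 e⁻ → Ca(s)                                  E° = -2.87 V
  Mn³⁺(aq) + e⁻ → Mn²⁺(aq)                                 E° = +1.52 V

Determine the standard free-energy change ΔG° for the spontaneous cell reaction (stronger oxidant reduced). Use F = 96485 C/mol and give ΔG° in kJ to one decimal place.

-847.1 kJ

Mn³⁺/Mn²⁺ (E° = +1.52 V) is the cathode; Ca²⁺/Ca (E° = -2.87 V) is the anode, so E°cell = +4.39 V.
Balancing electrons gives n = 2 (lcm of 1 and 2).
ΔG° = −nFE° = −(2)(96485)(+4.39) = -847,138 J = -847.1 kJ.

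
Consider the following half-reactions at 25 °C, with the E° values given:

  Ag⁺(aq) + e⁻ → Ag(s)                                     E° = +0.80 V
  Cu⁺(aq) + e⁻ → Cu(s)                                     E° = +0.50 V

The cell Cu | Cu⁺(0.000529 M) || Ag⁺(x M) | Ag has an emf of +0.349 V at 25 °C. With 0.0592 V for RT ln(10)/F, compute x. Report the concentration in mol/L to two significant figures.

0.0036 M

Ag⁺/Ag is the cathode, Cu⁺/Cu the anode: E°cell = +0.30 V, n = 1.
Overall reaction: Ag⁺(aq) + Cu(s) → Ag(s) + Cu⁺(aq); Q = [Cu⁺]^1/[Ag⁺]^1.
From E = E° − (0.0592/n) log Q: log Q = (E° − E)·n/0.0592 = (+0.30 − (+0.349))·1/0.0592 = -0.8277.
So 1·log[Ag⁺] = 1·log(0.000529) − log Q = -3.2765 − (-0.8277) = -2.4488; [Ag⁺] = 10^(-2.4488) ≈ 0.0036 M.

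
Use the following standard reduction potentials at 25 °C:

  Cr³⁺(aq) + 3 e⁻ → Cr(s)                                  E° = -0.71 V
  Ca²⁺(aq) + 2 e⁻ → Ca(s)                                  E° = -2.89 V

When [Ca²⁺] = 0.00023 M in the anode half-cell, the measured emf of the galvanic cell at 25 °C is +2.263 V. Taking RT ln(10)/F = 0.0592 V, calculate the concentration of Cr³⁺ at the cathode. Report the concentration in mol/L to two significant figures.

0.056 M

Cr³⁺/Cr is the cathode, Ca²⁺/Ca the anode: E°cell = +2.18 V, n = 6.
Overall reaction: 2 Cr³⁺(aq) + 3 Ca(s) → 2 Cr(s) + 3 Ca²⁺(aq); Q = [Ca²⁺]^3/[Cr³⁺]^2.
From E = E° − (0.0592/n) log Q: log Q = (E° − E)·n/0.0592 = (+2.18 − (+2.263))·6/0.0592 = -8.4122.
So 2·log[Cr³⁺] = 3·log(0.00023) − log Q = -10.9148 − (-8.4122) = -2.5026; log[Cr³⁺] = -2.5026 / 2 = -1.2513; [Cr³⁺] = 10^(-1.2513) ≈ 0.056 M.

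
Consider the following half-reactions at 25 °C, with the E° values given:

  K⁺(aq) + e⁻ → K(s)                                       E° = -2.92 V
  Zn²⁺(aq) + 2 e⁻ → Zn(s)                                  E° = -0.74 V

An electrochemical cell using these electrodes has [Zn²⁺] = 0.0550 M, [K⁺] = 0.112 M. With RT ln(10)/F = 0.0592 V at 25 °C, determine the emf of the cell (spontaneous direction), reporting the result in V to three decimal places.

Zn²⁺/Zn is the cathode (higher E°), K⁺/K the anode: E°cell = -0.74 − (-2.92) = +2.18 V, n = 2.
Overall: Zn²⁺(aq) + 2 K(s) → Zn(s) + 2 K⁺(aq)
Q = [K⁺]^2 / ([Zn²⁺]); log Q = -0.642.
E = E° − (0.0592/n) log Q = +2.18 − (0.0592/2)(-0.642) = +2.199 V.

+2.199 V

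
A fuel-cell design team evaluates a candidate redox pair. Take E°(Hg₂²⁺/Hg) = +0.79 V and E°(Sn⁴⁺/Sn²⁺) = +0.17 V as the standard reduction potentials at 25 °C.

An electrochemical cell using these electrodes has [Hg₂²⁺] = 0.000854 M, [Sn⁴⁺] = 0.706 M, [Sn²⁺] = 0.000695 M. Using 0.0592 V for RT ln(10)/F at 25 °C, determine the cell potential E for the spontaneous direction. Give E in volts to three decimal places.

+0.440 V

Hg₂²⁺/Hg is the cathode (higher E°), Sn⁴⁺/Sn²⁺ the anode: E°cell = +0.79 − (+0.17) = +0.62 V, n = 2.
Overall: Hg₂²⁺(aq) + Sn²⁺(aq) → 2 Hg(l) + Sn⁴⁺(aq)
Q = [Sn⁴⁺] / ([Hg₂²⁺]·[Sn²⁺]); log Q = 6.075.
E = E° − (0.0592/n) log Q = +0.62 − (0.0592/2)(6.075) = +0.440 V.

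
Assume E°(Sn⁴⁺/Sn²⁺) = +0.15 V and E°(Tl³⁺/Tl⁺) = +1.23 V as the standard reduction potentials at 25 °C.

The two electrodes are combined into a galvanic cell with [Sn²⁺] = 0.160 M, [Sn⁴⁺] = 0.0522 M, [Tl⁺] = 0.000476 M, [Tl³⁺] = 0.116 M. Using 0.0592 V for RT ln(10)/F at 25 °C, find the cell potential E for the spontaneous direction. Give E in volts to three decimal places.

+1.165 V

Tl³⁺/Tl⁺ is the cathode (higher E°), Sn⁴⁺/Sn²⁺ the anode: E°cell = +1.23 − (+0.15) = +1.08 V, n = 2.
Overall: Tl³⁺(aq) + Sn²⁺(aq) → Tl⁺(aq) + Sn⁴⁺(aq)
Q = [Tl⁺]·[Sn⁴⁺] / ([Tl³⁺]·[Sn²⁺]); log Q = -2.873.
E = E° − (0.0592/n) log Q = +1.08 − (0.0592/2)(-2.873) = +1.165 V.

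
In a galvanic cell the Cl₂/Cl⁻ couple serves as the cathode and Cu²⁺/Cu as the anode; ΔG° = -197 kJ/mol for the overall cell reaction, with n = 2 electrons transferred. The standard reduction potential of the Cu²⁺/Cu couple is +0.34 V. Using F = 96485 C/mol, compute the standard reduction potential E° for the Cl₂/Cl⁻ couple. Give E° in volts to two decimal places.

+1.36 V

E°cell = −ΔG°/(nF) = −(-197×10³)/((2)(96485)) = +1.021 V.
Since Cl₂/Cl⁻ is the cathode and Cu²⁺/Cu the anode, E°cell = E°(Cl₂/Cl⁻) − E°(Cu²⁺/Cu).
So E°(Cl₂/Cl⁻) = E°cell + E°(Cu²⁺/Cu) = +1.021 + (+0.34) = +1.36 V.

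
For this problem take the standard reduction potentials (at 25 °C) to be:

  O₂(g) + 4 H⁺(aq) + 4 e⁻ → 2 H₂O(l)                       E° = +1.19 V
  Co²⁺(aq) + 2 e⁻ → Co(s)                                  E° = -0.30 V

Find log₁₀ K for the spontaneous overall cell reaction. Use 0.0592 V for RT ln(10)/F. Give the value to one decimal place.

100.7

Cathode: O₂/H₂O; anode: Co²⁺/Co. E°cell = +1.49 V, n = 4.
log K = nE°cell / 0.0592 = (4)(+1.49) / 0.0592 = 100.7.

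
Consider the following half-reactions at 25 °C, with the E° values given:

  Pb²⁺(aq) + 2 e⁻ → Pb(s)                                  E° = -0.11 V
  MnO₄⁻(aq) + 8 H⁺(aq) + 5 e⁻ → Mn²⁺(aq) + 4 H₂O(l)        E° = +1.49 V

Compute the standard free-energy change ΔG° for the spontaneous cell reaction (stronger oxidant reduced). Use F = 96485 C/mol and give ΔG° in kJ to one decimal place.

MnO₄⁻/Mn²⁺ (E° = +1.49 V) is the cathode; Pb²⁺/Pb (E° = -0.11 V) is the anode, so E°cell = +1.60 V.
Balancing electrons gives n = 10 (lcm of 5 and 2).
ΔG° = −nFE° = −(10)(96485)(+1.60) = -1,543,760 J = -1543.8 kJ.

-1543.8 kJ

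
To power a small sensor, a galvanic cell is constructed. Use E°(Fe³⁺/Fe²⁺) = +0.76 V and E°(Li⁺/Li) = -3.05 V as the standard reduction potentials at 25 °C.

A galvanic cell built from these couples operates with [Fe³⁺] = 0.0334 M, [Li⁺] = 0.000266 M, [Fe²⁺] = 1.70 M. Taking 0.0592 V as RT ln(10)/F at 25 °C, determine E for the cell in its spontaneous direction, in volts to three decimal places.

+3.921 V

Fe³⁺/Fe²⁺ is the cathode (higher E°), Li⁺/Li the anode: E°cell = +0.76 − (-3.05) = +3.81 V, n = 1.
Overall: Fe³⁺(aq) + Li(s) → Fe²⁺(aq) + Li⁺(aq)
Q = [Fe²⁺]·[Li⁺] / ([Fe³⁺]); log Q = -1.868.
E = E° − (0.0592/n) log Q = +3.81 − (0.0592/1)(-1.868) = +3.921 V.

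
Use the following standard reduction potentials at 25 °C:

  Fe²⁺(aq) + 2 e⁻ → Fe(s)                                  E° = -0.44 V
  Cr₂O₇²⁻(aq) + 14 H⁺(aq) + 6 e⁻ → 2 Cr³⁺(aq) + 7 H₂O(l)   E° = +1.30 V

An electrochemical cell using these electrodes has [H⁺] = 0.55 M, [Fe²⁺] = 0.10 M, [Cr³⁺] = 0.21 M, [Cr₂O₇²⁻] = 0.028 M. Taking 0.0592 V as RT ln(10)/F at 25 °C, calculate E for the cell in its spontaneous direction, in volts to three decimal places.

Cr₂O₇²⁻/Cr³⁺ is the cathode (higher E°), Fe²⁺/Fe the anode: E°cell = +1.30 − (-0.44) = +1.74 V, n = 6.
Overall: Cr₂O₇²⁻(aq) + 14 H⁺(aq) + 3 Fe(s) → 2 Cr³⁺(aq) + 7 H₂O(l) + 3 Fe²⁺(aq)
Q = [Cr³⁺]^2·[Fe²⁺]^3 / ([Cr₂O₇²⁻]·[H⁺]^14); log Q = 0.832.
E = E° − (0.0592/n) log Q = +1.74 − (0.0592/6)(0.832) = +1.732 V.

+1.732 V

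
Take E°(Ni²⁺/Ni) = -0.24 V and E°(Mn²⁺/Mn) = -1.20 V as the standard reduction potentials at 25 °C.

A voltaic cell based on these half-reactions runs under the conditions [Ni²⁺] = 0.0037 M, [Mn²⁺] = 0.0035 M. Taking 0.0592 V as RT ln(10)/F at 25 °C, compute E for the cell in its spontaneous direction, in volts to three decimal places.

Ni²⁺/Ni is the cathode (higher E°), Mn²⁺/Mn the anode: E°cell = -0.24 − (-1.20) = +0.96 V, n = 2.
Overall: Ni²⁺(aq) + Mn(s) → Ni(s) + Mn²⁺(aq)
Q = [Mn²⁺] / ([Ni²⁺]); log Q = -0.024.
E = E° − (0.0592/n) log Q = +0.96 − (0.0592/2)(-0.024) = +0.961 V.

+0.961 V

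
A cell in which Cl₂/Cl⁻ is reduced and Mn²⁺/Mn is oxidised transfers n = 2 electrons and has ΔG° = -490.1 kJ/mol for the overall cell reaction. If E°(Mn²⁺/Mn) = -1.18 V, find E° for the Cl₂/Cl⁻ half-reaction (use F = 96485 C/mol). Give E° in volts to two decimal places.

E°cell = −ΔG°/(nF) = −(-490.1×10³)/((2)(96485)) = +2.540 V.
Since Cl₂/Cl⁻ is the cathode and Mn²⁺/Mn the anode, E°cell = E°(Cl₂/Cl⁻) − E°(Mn²⁺/Mn).
So E°(Cl₂/Cl⁻) = E°cell + E°(Mn²⁺/Mn) = +2.540 + (-1.18) = +1.36 V.

+1.36 V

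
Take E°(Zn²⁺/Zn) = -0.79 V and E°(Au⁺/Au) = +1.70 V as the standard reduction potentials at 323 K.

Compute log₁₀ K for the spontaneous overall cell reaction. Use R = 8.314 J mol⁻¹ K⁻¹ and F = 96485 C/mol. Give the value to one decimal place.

Cathode: Au⁺/Au; anode: Zn²⁺/Zn. E°cell = (+1.70) − (-0.79) = +2.49 V, with n = 2.
ΔG° = −nFE° = −RT ln K, so ln K = nFE°/(RT) = (2)(96485)(+2.49) / ((8.314)(323)) = 178.927.
log₁₀ K = 178.927 / ln 10 = 77.7.

77.7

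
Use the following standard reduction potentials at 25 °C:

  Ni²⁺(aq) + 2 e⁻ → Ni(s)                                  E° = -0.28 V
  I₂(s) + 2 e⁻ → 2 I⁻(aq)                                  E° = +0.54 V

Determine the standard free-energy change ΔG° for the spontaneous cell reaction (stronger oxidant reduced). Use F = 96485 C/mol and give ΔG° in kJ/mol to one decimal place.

-158.2 kJ/mol

I₂/I⁻ (E° = +0.54 V) is the cathode; Ni²⁺/Ni (E° = -0.28 V) is the anode, so E°cell = +0.82 V.
Balancing electrons gives n = 2 (lcm of 2 and 2).
ΔG° = −nFE° = −(2)(96485)(+0.82) = -158,235 J = -158.2 kJ/mol.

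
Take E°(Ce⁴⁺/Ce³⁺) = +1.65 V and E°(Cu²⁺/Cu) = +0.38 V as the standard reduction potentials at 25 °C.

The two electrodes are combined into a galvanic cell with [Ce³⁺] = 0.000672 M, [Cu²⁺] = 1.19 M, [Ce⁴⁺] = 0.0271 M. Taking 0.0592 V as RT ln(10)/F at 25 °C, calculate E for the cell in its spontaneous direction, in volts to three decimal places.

Ce⁴⁺/Ce³⁺ is the cathode (higher E°), Cu²⁺/Cu the anode: E°cell = +1.65 − (+0.38) = +1.27 V, n = 2.
Overall: 2 Ce⁴⁺(aq) + Cu(s) → 2 Ce³⁺(aq) + Cu²⁺(aq)
Q = [Ce³⁺]^2·[Cu²⁺] / ([Ce⁴⁺]^2); log Q = -3.136.
E = E° − (0.0592/n) log Q = +1.27 − (0.0592/2)(-3.136) = +1.363 V.

+1.363 V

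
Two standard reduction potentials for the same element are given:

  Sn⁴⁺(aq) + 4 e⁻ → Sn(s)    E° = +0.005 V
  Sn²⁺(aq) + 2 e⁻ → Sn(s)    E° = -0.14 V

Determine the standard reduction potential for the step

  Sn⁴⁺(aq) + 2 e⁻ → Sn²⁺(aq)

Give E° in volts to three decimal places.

Sequential free energies add, so n₃E°₃ = n₁E°₁ + n₂E°₂.
With n₃ = 4, and the known step contributing 2×(-0.14) V, the unknown satisfies 2·E° = 4×(+0.005) − 2×(-0.14) = +0.300.
E° = +0.300 / 2 = +0.150 V.

+0.150 V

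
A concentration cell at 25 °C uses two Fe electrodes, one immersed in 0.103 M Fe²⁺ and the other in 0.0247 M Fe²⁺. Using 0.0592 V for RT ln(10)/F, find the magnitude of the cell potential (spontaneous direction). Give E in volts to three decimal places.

+0.018 V

For a concentration cell E°cell = 0. The 0.103 M side is the cathode (reduction is favoured where [Fe²⁺] is higher).
With n = 2, E = −(0.0592/2) log([Fe²⁺]ₐₙ/[Fe²⁺]꜀ₐₜ) = −(0.0592/2) log(0.0247/0.103) = −(0.0592/2)(-0.620) = +0.018 V.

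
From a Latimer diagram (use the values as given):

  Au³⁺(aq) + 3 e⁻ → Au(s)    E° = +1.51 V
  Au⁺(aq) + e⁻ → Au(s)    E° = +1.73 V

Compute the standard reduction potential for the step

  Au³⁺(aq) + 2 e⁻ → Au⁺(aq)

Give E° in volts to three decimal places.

+1.400 V

Sequential free energies add, so n₃E°₃ = n₁E°₁ + n₂E°₂.
With n₃ = 3, and the known step contributing 1×(+1.73) V, the unknown satisfies 2·E° = 3×(+1.51) − 1×(+1.73) = +2.800.
E° = +2.800 / 2 = +1.400 V.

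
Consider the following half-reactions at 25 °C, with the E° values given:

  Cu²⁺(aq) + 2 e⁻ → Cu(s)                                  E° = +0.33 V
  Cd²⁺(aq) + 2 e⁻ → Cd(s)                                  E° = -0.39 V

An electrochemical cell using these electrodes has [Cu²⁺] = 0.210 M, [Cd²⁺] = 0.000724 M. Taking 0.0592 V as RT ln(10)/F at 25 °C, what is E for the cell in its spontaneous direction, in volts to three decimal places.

Cu²⁺/Cu is the cathode (higher E°), Cd²⁺/Cd the anode: E°cell = +0.33 − (-0.39) = +0.72 V, n = 2.
Overall: Cu²⁺(aq) + Cd(s) → Cu(s) + Cd²⁺(aq)
Q = [Cd²⁺] / ([Cu²⁺]); log Q = -2.462.
E = E° − (0.0592/n) log Q = +0.72 − (0.0592/2)(-2.462) = +0.793 V.

+0.793 V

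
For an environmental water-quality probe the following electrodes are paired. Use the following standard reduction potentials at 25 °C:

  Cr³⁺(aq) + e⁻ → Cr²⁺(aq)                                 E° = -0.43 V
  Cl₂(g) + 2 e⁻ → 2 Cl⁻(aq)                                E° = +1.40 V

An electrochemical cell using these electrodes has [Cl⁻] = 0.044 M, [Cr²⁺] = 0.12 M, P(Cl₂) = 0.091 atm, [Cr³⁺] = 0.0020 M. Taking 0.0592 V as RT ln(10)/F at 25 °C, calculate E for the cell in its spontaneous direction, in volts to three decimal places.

+1.985 V

Cl₂/Cl⁻ is the cathode (higher E°), Cr³⁺/Cr²⁺ the anode: E°cell = +1.40 − (-0.43) = +1.83 V, n = 2.
Overall: Cl₂(g) + 2 Cr²⁺(aq) → 2 Cl⁻(aq) + 2 Cr³⁺(aq)
Q = [Cl⁻]^2·[Cr³⁺]^2 / (P(Cl₂)·[Cr²⁺]^2); log Q = -5.228.
E = E° − (0.0592/n) log Q = +1.83 − (0.0592/2)(-5.228) = +1.985 V.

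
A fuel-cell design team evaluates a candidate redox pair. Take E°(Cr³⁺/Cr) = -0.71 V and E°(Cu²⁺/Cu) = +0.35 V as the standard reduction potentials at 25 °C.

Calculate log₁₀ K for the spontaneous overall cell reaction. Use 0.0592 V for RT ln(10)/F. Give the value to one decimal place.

Cathode: Cu²⁺/Cu; anode: Cr³⁺/Cr. E°cell = +1.06 V, n = 6.
log K = nE°cell / 0.0592 = (6)(+1.06) / 0.0592 = 107.4.

107.4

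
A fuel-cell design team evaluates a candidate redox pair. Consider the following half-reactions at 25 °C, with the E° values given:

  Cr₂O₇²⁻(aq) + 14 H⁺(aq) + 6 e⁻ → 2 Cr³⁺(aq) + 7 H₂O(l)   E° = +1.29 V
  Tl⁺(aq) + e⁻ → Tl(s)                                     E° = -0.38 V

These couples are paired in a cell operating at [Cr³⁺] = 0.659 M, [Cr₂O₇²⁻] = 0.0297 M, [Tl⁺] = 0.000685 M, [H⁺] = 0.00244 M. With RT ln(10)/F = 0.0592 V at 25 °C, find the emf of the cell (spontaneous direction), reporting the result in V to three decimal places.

+1.485 V

Cr₂O₇²⁻/Cr³⁺ is the cathode (higher E°), Tl⁺/Tl the anode: E°cell = +1.29 − (-0.38) = +1.67 V, n = 6.
Overall: Cr₂O₇²⁻(aq) + 14 H⁺(aq) + 6 Tl(s) → 2 Cr³⁺(aq) + 7 H₂O(l) + 6 Tl⁺(aq)
Q = [Cr³⁺]^2·[Tl⁺]^6 / ([Cr₂O₇²⁻]·[H⁺]^14); log Q = 18.756.
E = E° − (0.0592/n) log Q = +1.67 − (0.0592/6)(18.756) = +1.485 V.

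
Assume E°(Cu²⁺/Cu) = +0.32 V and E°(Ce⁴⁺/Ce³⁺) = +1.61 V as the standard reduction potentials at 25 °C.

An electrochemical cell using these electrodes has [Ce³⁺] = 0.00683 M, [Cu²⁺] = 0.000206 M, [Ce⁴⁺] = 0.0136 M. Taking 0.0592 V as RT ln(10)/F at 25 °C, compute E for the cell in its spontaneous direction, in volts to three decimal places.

+1.417 V

Ce⁴⁺/Ce³⁺ is the cathode (higher E°), Cu²⁺/Cu the anode: E°cell = +1.61 − (+0.32) = +1.29 V, n = 2.
Overall: 2 Ce⁴⁺(aq) + Cu(s) → 2 Ce³⁺(aq) + Cu²⁺(aq)
Q = [Ce³⁺]^2·[Cu²⁺] / ([Ce⁴⁺]^2); log Q = -4.284.
E = E° − (0.0592/n) log Q = +1.29 − (0.0592/2)(-4.284) = +1.417 V.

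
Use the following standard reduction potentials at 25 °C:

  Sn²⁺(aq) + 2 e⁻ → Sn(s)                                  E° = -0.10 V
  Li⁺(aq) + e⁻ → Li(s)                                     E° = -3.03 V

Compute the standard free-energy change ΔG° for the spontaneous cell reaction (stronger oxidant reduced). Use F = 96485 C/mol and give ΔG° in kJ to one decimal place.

-565.4 kJ

Sn²⁺/Sn (E° = -0.10 V) is the cathode; Li⁺/Li (E° = -3.03 V) is the anode, so E°cell = +2.93 V.
Balancing electrons gives n = 2 (lcm of 2 and 1).
ΔG° = −nFE° = −(2)(96485)(+2.93) = -565,402 J = -565.4 kJ.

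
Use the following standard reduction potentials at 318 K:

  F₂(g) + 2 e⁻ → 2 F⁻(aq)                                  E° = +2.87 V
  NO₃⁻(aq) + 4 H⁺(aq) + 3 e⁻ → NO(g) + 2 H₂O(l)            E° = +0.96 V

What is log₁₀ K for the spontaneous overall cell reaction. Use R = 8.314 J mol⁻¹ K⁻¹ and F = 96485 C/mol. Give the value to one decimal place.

181.6

Cathode: F₂/F⁻; anode: NO₃⁻/NO. E°cell = (+2.87) − (+0.96) = +1.91 V, with n = 6.
ΔG° = −nFE° = −RT ln K, so ln K = nFE°/(RT) = (6)(96485)(+1.91) / ((8.314)(318)) = 418.222.
log₁₀ K = 418.222 / ln 10 = 181.6.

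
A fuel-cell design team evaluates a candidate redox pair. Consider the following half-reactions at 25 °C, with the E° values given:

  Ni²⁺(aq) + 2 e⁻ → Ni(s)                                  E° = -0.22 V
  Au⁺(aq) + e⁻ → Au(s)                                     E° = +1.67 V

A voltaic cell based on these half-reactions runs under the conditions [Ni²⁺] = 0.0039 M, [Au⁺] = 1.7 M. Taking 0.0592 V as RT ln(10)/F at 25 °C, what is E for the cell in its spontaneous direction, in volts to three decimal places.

+1.975 V

Au⁺/Au is the cathode (higher E°), Ni²⁺/Ni the anode: E°cell = +1.67 − (-0.22) = +1.89 V, n = 2.
Overall: 2 Au⁺(aq) + Ni(s) → 2 Au(s) + Ni²⁺(aq)
Q = [Ni²⁺] / ([Au⁺]^2); log Q = -2.870.
E = E° − (0.0592/n) log Q = +1.89 − (0.0592/2)(-2.870) = +1.975 V.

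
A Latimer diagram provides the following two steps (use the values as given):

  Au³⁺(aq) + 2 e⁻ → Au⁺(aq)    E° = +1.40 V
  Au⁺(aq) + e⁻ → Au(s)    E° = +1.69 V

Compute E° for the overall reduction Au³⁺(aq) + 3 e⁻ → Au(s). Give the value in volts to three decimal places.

Standard free energies of sequential steps add: ΔG°₃ = ΔG°₁ + ΔG°₂, so n₃E°₃ = n₁E°₁ + n₂E°₂.
E°₃ = (2×+1.40 + 1×+1.69) / 3 = (+4.490) / 3 = +1.497 V.

+1.497 V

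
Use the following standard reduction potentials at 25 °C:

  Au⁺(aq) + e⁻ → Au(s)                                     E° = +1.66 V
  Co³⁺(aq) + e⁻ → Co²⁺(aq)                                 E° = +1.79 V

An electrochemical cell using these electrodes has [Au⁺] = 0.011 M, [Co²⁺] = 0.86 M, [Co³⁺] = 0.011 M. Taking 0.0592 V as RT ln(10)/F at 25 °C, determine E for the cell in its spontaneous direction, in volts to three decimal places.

+0.134 V

Co³⁺/Co²⁺ is the cathode (higher E°), Au⁺/Au the anode: E°cell = +1.79 − (+1.66) = +0.13 V, n = 1.
Overall: Co³⁺(aq) + Au(s) → Co²⁺(aq) + Au⁺(aq)
Q = [Co²⁺]·[Au⁺] / ([Co³⁺]); log Q = -0.066.
E = E° − (0.0592/n) log Q = +0.13 − (0.0592/1)(-0.066) = +0.134 V.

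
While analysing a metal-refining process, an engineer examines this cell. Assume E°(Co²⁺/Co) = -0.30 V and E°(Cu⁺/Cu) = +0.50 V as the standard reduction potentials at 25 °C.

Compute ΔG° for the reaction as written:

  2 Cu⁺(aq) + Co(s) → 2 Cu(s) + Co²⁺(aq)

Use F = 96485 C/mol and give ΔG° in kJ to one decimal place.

As written, Cu⁺/Cu is reduced (cathode) and Co²⁺/Co is oxidised (anode), so E°cell = (+0.50) − (-0.30) = +0.80 V.
Balancing electrons gives n = 2.
ΔG° = −nFE° = −(2)(96485)(+0.80) = -154,376 J = -154.4 kJ.

-154.4 kJ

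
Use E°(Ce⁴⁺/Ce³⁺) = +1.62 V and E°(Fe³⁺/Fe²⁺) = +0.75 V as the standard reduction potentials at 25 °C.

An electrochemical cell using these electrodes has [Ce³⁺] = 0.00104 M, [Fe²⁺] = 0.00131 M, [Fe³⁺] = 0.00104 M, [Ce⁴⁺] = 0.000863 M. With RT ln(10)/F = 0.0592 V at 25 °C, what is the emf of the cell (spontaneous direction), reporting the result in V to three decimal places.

+0.871 V

Ce⁴⁺/Ce³⁺ is the cathode (higher E°), Fe³⁺/Fe²⁺ the anode: E°cell = +1.62 − (+0.75) = +0.87 V, n = 1.
Overall: Ce⁴⁺(aq) + Fe²⁺(aq) → Ce³⁺(aq) + Fe³⁺(aq)
Q = [Ce³⁺]·[Fe³⁺] / ([Ce⁴⁺]·[Fe²⁺]); log Q = -0.019.
E = E° − (0.0592/n) log Q = +0.87 − (0.0592/1)(-0.019) = +0.871 V.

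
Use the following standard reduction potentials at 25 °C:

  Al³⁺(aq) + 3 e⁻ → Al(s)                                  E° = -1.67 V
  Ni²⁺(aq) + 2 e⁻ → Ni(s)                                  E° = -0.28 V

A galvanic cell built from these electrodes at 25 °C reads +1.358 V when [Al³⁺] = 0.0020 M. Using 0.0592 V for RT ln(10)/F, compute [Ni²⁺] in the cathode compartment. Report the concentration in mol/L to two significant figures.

Ni²⁺/Ni is the cathode, Al³⁺/Al the anode: E°cell = +1.39 V, n = 6.
Overall reaction: 3 Ni²⁺(aq) + 2 Al(s) → 3 Ni(s) + 2 Al³⁺(aq); Q = [Al³⁺]^2/[Ni²⁺]^3.
From E = E° − (0.0592/n) log Q: log Q = (E° − E)·n/0.0592 = (+1.39 − (+1.358))·6/0.0592 = 3.2432.
So 3·log[Ni²⁺] = 2·log(0.002) − log Q = -5.3979 − (3.2432) = -8.6411; log[Ni²⁺] = -8.6411 / 3 = -2.8804; [Ni²⁺] = 10^(-2.8804) ≈ 0.0013 M.

0.0013 M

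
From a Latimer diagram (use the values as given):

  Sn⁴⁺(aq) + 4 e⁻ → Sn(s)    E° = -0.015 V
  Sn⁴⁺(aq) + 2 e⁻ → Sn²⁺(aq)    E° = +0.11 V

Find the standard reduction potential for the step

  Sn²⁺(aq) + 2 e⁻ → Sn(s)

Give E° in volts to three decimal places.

Sequential free energies add, so n₃E°₃ = n₁E°₁ + n₂E°₂.
With n₃ = 4, and the known step contributing 2×(+0.11) V, the unknown satisfies 2·E° = 4×(-0.015) − 2×(+0.11) = -0.280.
E° = -0.280 / 2 = -0.140 V.

-0.140 V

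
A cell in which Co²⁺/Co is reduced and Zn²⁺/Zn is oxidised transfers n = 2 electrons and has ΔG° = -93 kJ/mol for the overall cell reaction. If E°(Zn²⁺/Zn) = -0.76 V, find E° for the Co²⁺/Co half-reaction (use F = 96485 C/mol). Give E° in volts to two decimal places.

-0.28 V

E°cell = −ΔG°/(nF) = −(-93×10³)/((2)(96485)) = +0.482 V.
Since Co²⁺/Co is the cathode and Zn²⁺/Zn the anode, E°cell = E°(Co²⁺/Co) − E°(Zn²⁺/Zn).
So E°(Co²⁺/Co) = E°cell + E°(Zn²⁺/Zn) = +0.482 + (-0.76) = -0.28 V.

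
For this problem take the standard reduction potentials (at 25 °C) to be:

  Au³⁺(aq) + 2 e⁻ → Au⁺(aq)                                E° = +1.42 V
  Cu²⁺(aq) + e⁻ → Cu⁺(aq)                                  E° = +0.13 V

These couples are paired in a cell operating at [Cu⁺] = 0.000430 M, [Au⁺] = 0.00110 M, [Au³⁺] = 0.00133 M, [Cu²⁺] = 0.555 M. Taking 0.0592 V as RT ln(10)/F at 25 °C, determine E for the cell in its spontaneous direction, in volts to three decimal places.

Au³⁺/Au⁺ is the cathode (higher E°), Cu²⁺/Cu⁺ the anode: E°cell = +1.42 − (+0.13) = +1.29 V, n = 2.
Overall: Au³⁺(aq) + 2 Cu⁺(aq) → Au⁺(aq) + 2 Cu²⁺(aq)
Q = [Au⁺]·[Cu²⁺]^2 / ([Au³⁺]·[Cu⁺]^2); log Q = 6.139.
E = E° − (0.0592/n) log Q = +1.29 − (0.0592/2)(6.139) = +1.108 V.

+1.108 V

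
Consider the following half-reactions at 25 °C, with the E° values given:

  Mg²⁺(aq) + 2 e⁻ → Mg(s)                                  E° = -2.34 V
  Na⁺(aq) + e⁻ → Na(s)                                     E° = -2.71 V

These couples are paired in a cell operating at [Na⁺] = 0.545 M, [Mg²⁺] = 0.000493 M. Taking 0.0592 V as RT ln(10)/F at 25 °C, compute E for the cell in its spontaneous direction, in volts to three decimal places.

+0.288 V

Mg²⁺/Mg is the cathode (higher E°), Na⁺/Na the anode: E°cell = -2.34 − (-2.71) = +0.37 V, n = 2.
Overall: Mg²⁺(aq) + 2 Na(s) → Mg(s) + 2 Na⁺(aq)
Q = [Na⁺]^2 / ([Mg²⁺]); log Q = 2.780.
E = E° − (0.0592/n) log Q = +0.37 − (0.0592/2)(2.780) = +0.288 V.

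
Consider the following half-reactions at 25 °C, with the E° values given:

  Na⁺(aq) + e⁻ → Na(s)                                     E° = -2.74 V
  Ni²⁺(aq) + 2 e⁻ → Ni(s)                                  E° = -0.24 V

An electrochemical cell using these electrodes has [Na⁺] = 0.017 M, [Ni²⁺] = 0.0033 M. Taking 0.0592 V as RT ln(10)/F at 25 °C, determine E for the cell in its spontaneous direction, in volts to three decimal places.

+2.531 V

Ni²⁺/Ni is the cathode (higher E°), Na⁺/Na the anode: E°cell = -0.24 − (-2.74) = +2.50 V, n = 2.
Overall: Ni²⁺(aq) + 2 Na(s) → Ni(s) + 2 Na⁺(aq)
Q = [Na⁺]^2 / ([Ni²⁺]); log Q = -1.058.
E = E° − (0.0592/n) log Q = +2.50 − (0.0592/2)(-1.058) = +2.531 V.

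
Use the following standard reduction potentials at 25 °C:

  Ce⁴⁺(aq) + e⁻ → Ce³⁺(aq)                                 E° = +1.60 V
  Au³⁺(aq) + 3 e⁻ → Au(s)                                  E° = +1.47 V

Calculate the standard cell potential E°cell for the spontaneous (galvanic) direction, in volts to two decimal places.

The Ce⁴⁺/Ce³⁺ couple has the higher reduction potential, so it is the cathode; Au³⁺/Au is oxidised at the anode.
E°cell = E°(cathode) − E°(anode) = (+1.60) − (+1.47) = +0.13 V.
Since E°cell > 0, the reaction is spontaneous under standard conditions.

+0.13 V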